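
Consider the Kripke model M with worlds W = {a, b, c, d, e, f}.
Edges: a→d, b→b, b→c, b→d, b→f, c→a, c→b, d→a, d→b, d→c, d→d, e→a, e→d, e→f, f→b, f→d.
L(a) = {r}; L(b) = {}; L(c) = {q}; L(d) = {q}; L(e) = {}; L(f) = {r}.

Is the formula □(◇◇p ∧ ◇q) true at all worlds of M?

No

Let φ = □(◇◇p ∧ ◇q). Evaluate φ at each world:
  a (successors {d}): φ is false.
  b (successors {b, c, d, f}): φ is false.
  c (successors {a, b}): φ is false.
  d (successors {a, b, c, d}): φ is false.
  e (successors {a, d, f}): φ is false.
  f (successors {b, d}): φ is false.
Detail at a (counterexample):
  At a: □(◇◇p ∧ ◇q) requires ◇◇p ∧ ◇q at every successor {d}.
    ◇◇p ∧ ◇q fails at d, so □(◇◇p ∧ ◇q) is false at a.
      At d: ◇◇p is false, ◇q is true, so ◇◇p ∧ ◇q is false.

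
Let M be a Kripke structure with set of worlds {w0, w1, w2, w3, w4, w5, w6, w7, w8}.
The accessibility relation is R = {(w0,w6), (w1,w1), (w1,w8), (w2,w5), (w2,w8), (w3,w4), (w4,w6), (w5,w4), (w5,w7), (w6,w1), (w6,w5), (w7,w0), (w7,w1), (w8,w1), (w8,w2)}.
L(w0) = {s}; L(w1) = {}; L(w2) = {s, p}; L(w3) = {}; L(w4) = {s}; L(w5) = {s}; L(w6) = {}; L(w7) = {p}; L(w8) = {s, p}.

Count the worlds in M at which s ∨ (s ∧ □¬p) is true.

Recall that □ψ holds at a world iff ψ holds at every accessible world, and ◇ψ holds iff ψ holds at some accessible world.
Let φ = s ∨ (s ∧ □¬p). Evaluate φ at each world:
  w0 (successors {w6}): φ is true.
  w1 (successors {w1, w8}): φ is false.
  w2 (successors {w5, w8}): φ is true.
  w3 (successors {w4}): φ is false.
  w4 (successors {w6}): φ is true.
  w5 (successors {w4, w7}): φ is true.
  w6 (successors {w1, w5}): φ is false.
  w7 (successors {w0, w1}): φ is false.
  w8 (successors {w1, w2}): φ is true.
For instance, at w6:
  At w6: s is false, s ∧ □¬p is false, so s ∨ (s ∧ □¬p) is false.
    At w6: s is false, □¬p is true, so s ∧ □¬p is false.
      At w6: □¬p requires ¬p at every successor {w1, w5}.
        At w1: ¬p is true.
        At w5: ¬p is true.
      So □¬p is true at w6.
Satisfying worlds: {w0, w2, w4, w5, w8}

5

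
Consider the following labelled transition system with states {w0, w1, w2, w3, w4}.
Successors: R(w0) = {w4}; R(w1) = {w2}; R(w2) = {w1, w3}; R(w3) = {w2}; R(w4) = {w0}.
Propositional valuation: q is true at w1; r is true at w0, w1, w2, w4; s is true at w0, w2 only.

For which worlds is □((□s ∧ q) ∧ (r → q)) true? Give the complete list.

Recall that □ψ holds at a world iff ψ holds at every accessible world, and ◇ψ holds iff ψ holds at some accessible world.
Let φ = □((□s ∧ q) ∧ (r → q)). Evaluate φ at each world:
  w0 (successors {w4}): φ is false.
  w1 (successors {w2}): φ is false.
  w2 (successors {w1, w3}): φ is false.
  w3 (successors {w2}): φ is false.
  w4 (successors {w0}): φ is false.
For instance, at w1:
  At w1: □((□s ∧ q) ∧ (r → q)) requires (□s ∧ q) ∧ (r → q) at every successor {w2}.
    (□s ∧ q) ∧ (r → q) fails at w2, so □((□s ∧ q) ∧ (r → q)) is false at w1.
      At w2: □s ∧ q is false, r → q is false, so (□s ∧ q) ∧ (r → q) is false.
Satisfying worlds: none.

none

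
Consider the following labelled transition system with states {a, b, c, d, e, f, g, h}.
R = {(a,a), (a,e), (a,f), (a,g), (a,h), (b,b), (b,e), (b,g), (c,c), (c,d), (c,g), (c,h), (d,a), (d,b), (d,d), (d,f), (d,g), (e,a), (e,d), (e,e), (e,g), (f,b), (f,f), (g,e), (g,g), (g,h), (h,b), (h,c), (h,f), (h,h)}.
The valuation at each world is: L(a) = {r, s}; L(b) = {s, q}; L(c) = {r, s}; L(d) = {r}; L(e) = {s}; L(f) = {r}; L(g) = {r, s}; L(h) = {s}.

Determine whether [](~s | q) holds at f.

Yes

At f: [](~s | q) requires ~s | q at every successor {b, f}.
  At b: ~s | q is true.
  At f: ~s | q is true.
So [](~s | q) is true at f.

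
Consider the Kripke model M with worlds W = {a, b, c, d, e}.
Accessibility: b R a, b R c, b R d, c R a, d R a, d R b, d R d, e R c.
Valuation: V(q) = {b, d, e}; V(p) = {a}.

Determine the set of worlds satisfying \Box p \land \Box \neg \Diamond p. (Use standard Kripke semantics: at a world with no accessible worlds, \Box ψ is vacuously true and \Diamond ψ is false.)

a, c

Recall that \Box ψ holds at a world iff ψ holds at every accessible world, and \Diamond ψ holds iff ψ holds at some accessible world.
Let φ = \Box p \land \Box \neg \Diamond p. Evaluate φ at each world:
  a (successors ∅): φ is true.
  b (successors {a, c, d}): φ is false.
  c (successors {a}): φ is true.
  d (successors {a, b, d}): φ is false.
  e (successors {c}): φ is false.
For instance, at d:
  At d: \Box p is false, \Box \neg \Diamond p is false, so \Box p \land \Box \neg \Diamond p is false.
    At d: \Box p requires p at every successor {a, b, d}.
      p fails at b, so \Box p is false at d.
    At d: \Box \neg \Diamond p requires \neg \Diamond p at every successor {a, b, d}.
      \neg \Diamond p fails at b, so \Box \neg \Diamond p is false at d.
Satisfying worlds: {a, c}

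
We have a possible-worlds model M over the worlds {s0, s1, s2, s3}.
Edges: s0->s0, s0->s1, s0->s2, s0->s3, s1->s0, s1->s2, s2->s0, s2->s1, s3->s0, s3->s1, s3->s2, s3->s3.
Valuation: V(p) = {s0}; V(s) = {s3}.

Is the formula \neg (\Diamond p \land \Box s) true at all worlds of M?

Yes

Let φ = \neg (\Diamond p \land \Box s). Evaluate φ at each world:
  s0 (successors {s0, s1, s2, s3}): φ is true.
  s1 (successors {s0, s2}): φ is true.
  s2 (successors {s0, s1}): φ is true.
  s3 (successors {s0, s1, s2, s3}): φ is true.
For instance, at s2:
  At s2: \Diamond p \land \Box s is false, so \neg (\Diamond p \land \Box s) is true.
    At s2: \Diamond p is true, \Box s is false, so \Diamond p \land \Box s is false.
      At s2: \Diamond p requires p at some successor in {s0, s1}.
        p holds at s0, so \Diamond p is true at s2.
      At s2: \Box s requires s at every successor {s0, s1}.
        s fails at s0, so \Box s is false at s2.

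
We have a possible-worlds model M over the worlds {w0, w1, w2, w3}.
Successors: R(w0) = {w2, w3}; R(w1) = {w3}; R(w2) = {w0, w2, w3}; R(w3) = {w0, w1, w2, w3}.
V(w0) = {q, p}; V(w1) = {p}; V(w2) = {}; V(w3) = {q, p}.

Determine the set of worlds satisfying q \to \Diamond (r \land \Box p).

w1, w2

Let φ = q \to \Diamond (r \land \Box p). Evaluate φ at each world:
  w0 (successors {w2, w3}): φ is false.
  w1 (successors {w3}): φ is true.
  w2 (successors {w0, w2, w3}): φ is true.
  w3 (successors {w0, w1, w2, w3}): φ is false.
For instance, at w0:
  At w0: q is true, \Diamond (r \land \Box p) is false, so q \to \Diamond (r \land \Box p) is false.
    At w0: \Diamond (r \land \Box p) requires r \land \Box p at some successor in {w2, w3}.
      At w2: r \land \Box p is false.
      At w3: r \land \Box p is false.
    So \Diamond (r \land \Box p) is false at w0.
Satisfying worlds: {w1, w2}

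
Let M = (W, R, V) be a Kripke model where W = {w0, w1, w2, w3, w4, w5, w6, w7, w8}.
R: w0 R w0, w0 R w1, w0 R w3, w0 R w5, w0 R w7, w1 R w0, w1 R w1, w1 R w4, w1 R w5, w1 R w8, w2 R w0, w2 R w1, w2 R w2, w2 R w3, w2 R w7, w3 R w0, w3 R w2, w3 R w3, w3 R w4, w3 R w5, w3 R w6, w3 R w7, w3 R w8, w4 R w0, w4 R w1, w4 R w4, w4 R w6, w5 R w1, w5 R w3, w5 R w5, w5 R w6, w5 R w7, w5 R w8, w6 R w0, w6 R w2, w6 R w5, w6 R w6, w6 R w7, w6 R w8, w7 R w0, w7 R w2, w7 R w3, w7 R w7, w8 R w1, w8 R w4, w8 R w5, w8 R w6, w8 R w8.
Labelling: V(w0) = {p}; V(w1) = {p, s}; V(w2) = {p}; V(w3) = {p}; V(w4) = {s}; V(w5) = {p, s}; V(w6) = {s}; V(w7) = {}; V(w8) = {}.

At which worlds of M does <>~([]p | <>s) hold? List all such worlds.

Let φ = <>~([]p | <>s). Evaluate φ at each world:
  w0 (successors {w0, w1, w3, w5, w7}): φ is true.
  w1 (successors {w0, w1, w4, w5, w8}): φ is false.
  w2 (successors {w0, w1, w2, w3, w7}): φ is true.
  w3 (successors {w0, w2, w3, w4, w5, w6, w7, w8}): φ is true.
  w4 (successors {w0, w1, w4, w6}): φ is false.
  w5 (successors {w1, w3, w5, w6, w7, w8}): φ is true.
  w6 (successors {w0, w2, w5, w6, w7, w8}): φ is true.
  w7 (successors {w0, w2, w3, w7}): φ is true.
  w8 (successors {w1, w4, w5, w6, w8}): φ is false.
For instance, at w6:
  At w6: <>~([]p | <>s) requires ~([]p | <>s) at some successor in {w0, w2, w5, w6, w7, w8}.
    ~([]p | <>s) holds at w7, so <>~([]p | <>s) is true at w6.
      At w7: []p | <>s is false, so ~([]p | <>s) is true.
Satisfying worlds: {w0, w2, w3, w5, w6, w7}

w0, w2, w3, w5, w6, w7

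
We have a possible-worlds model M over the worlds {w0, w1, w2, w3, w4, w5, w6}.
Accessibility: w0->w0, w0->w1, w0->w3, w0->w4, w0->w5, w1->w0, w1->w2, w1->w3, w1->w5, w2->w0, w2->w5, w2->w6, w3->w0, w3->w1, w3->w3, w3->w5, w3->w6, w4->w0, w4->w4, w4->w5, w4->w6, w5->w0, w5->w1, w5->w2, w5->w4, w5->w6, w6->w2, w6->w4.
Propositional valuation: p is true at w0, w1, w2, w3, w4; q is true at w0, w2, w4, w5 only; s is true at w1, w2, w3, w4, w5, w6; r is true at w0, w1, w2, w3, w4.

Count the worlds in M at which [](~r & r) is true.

Let φ = [](~r & r). Evaluate φ at each world:
  w0 (successors {w0, w1, w3, w4, w5}): φ is false.
  w1 (successors {w0, w2, w3, w5}): φ is false.
  w2 (successors {w0, w5, w6}): φ is false.
  w3 (successors {w0, w1, w3, w5, w6}): φ is false.
  w4 (successors {w0, w4, w5, w6}): φ is false.
  w5 (successors {w0, w1, w2, w4, w6}): φ is false.
  w6 (successors {w2, w4}): φ is false.
For instance, at w0:
  At w0: [](~r & r) requires ~r & r at every successor {w0, w1, w3, w4, w5}.
    ~r & r fails at w0, so [](~r & r) is false at w0.
Satisfying worlds: none.

0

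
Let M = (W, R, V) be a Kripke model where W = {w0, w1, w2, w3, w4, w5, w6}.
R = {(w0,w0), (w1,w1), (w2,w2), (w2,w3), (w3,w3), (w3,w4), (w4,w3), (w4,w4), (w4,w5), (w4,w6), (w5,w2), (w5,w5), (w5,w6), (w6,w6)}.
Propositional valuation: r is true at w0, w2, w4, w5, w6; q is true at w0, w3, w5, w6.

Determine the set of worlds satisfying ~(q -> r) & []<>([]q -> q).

Let φ = ~(q -> r) & []<>([]q -> q). Evaluate φ at each world:
  w0 (successors {w0}): φ is false.
  w1 (successors {w1}): φ is false.
  w2 (successors {w2, w3}): φ is false.
  w3 (successors {w3, w4}): φ is true.
  w4 (successors {w3, w4, w5, w6}): φ is false.
  w5 (successors {w2, w5, w6}): φ is false.
  w6 (successors {w6}): φ is false.
For instance, at w5:
  At w5: ~(q -> r) is false, []<>([]q -> q) is true, so ~(q -> r) & []<>([]q -> q) is false.
    At w5: []<>([]q -> q) requires <>([]q -> q) at every successor {w2, w5, w6}.
      At w2: <>([]q -> q) is true.
      At w5: <>([]q -> q) is true.
      At w6: <>([]q -> q) is true.
    So []<>([]q -> q) is true at w5.
Satisfying worlds: {w3}

w3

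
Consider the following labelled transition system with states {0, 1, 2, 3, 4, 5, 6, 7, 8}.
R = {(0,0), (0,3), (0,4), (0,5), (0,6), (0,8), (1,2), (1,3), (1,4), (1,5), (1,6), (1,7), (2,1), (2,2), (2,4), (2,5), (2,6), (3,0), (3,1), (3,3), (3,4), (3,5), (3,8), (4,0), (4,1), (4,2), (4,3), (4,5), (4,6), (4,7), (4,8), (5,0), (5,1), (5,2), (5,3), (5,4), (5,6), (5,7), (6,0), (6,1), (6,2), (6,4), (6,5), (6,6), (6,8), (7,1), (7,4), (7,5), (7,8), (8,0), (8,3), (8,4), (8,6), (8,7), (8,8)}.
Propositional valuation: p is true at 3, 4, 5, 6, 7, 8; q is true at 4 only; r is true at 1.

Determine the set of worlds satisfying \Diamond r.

2, 3, 4, 5, 6, 7

Let φ = \Diamond r. Evaluate φ at each world:
  0 (successors {0, 3, 4, 5, 6, 8}): φ is false.
  1 (successors {2, 3, 4, 5, 6, 7}): φ is false.
  2 (successors {1, 2, 4, 5, 6}): φ is true.
  3 (successors {0, 1, 3, 4, 5, 8}): φ is true.
  4 (successors {0, 1, 2, 3, 5, 6, 7, 8}): φ is true.
  5 (successors {0, 1, 2, 3, 4, 6, 7}): φ is true.
  6 (successors {0, 1, 2, 4, 5, 6, 8}): φ is true.
  7 (successors {1, 4, 5, 8}): φ is true.
  8 (successors {0, 3, 4, 6, 7, 8}): φ is false.
For instance, at 0:
  At 0: \Diamond r requires r at some successor in {0, 3, 4, 5, 6, 8}.
    At 0: r is false.
    At 3: r is false.
    At 4: r is false.
    At 5: r is false.
    At 6: r is false.
    At 8: r is false.
  So \Diamond r is false at 0.
Satisfying worlds: {2, 3, 4, 5, 6, 7}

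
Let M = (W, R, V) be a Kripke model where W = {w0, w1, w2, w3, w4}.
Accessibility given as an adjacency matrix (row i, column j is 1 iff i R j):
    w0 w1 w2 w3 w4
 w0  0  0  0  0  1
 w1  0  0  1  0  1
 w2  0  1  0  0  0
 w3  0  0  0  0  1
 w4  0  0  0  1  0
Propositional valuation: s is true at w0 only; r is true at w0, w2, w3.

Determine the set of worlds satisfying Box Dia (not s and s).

none

Let φ = Box Dia (not s and s). Evaluate φ at each world:
  w0 (successors {w4}): φ is false.
  w1 (successors {w2, w4}): φ is false.
  w2 (successors {w1}): φ is false.
  w3 (successors {w4}): φ is false.
  w4 (successors {w3}): φ is false.
For instance, at w2:
  At w2: Box Dia (not s and s) requires Dia (not s and s) at every successor {w1}.
    Dia (not s and s) fails at w1, so Box Dia (not s and s) is false at w2.
      At w1: Dia (not s and s) requires not s and s at some successor in {w2, w4}.
        At w2: not s and s is false.
        At w4: not s and s is false.
      So Dia (not s and s) is false at w1.
Satisfying worlds: none.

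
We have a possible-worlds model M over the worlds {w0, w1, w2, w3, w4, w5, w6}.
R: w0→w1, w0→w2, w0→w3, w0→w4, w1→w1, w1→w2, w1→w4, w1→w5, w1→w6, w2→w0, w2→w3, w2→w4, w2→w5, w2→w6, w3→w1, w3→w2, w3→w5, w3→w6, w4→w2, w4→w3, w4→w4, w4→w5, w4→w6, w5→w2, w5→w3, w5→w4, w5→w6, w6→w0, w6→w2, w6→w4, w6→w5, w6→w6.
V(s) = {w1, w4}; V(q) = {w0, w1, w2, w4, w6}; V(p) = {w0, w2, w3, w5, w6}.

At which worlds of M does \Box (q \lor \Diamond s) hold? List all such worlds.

w0, w1, w2, w3, w4, w5, w6

Let φ = \Box (q \lor \Diamond s). Evaluate φ at each world:
  w0 (successors {w1, w2, w3, w4}): φ is true.
  w1 (successors {w1, w2, w4, w5, w6}): φ is true.
  w2 (successors {w0, w3, w4, w5, w6}): φ is true.
  w3 (successors {w1, w2, w5, w6}): φ is true.
  w4 (successors {w2, w3, w4, w5, w6}): φ is true.
  w5 (successors {w2, w3, w4, w6}): φ is true.
  w6 (successors {w0, w2, w4, w5, w6}): φ is true.
For instance, at w3:
  At w3: \Box (q \lor \Diamond s) requires q \lor \Diamond s at every successor {w1, w2, w5, w6}.
    At w1: q \lor \Diamond s is true.
    At w2: q \lor \Diamond s is true.
    At w5: q \lor \Diamond s is true.
    At w6: q \lor \Diamond s is true.
  So \Box (q \lor \Diamond s) is true at w3.
Satisfying worlds: {w0, w1, w2, w3, w4, w5, w6}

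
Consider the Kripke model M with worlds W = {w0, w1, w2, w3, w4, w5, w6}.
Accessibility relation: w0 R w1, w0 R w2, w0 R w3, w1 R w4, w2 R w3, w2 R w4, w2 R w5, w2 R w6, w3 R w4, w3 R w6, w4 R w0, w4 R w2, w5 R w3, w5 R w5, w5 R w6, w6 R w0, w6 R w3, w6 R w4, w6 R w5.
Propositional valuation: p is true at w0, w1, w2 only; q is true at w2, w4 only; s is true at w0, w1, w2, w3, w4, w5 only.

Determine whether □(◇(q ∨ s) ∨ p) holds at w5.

Yes

Recall that □ψ holds at a world iff ψ holds at every accessible world, and ◇ψ holds iff ψ holds at some accessible world.
At w5: □(◇(q ∨ s) ∨ p) requires ◇(q ∨ s) ∨ p at every successor {w3, w5, w6}.
    At w3: ◇(q ∨ s) is true, p is false, so ◇(q ∨ s) ∨ p is true.
      At w3: ◇(q ∨ s) requires q ∨ s at some successor in {w4, w6}.
        q ∨ s holds at w4, so ◇(q ∨ s) is true at w3.
    At w5: ◇(q ∨ s) is true, p is false, so ◇(q ∨ s) ∨ p is true.
      At w5: ◇(q ∨ s) requires q ∨ s at some successor in {w3, w5, w6}.
        q ∨ s holds at w3, so ◇(q ∨ s) is true at w5.
    At w6: ◇(q ∨ s) is true, p is false, so ◇(q ∨ s) ∨ p is true.
      At w6: ◇(q ∨ s) requires q ∨ s at some successor in {w0, w3, w4, w5}.
        q ∨ s holds at w0, so ◇(q ∨ s) is true at w6.
So □(◇(q ∨ s) ∨ p) is true at w5.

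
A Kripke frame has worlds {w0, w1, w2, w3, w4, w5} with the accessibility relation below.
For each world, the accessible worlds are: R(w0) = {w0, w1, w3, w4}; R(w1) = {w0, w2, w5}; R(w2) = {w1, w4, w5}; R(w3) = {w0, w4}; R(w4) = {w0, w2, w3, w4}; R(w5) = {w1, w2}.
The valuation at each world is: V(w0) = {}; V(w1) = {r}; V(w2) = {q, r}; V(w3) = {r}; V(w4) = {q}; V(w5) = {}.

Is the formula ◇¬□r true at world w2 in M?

At w2: ◇¬□r requires ¬□r at some successor in {w1, w4, w5}.
  ¬□r holds at w1, so ◇¬□r is true at w2.
    At w1: □r is false, so ¬□r is true.
      At w1: □r requires r at every successor {w0, w2, w5}.
        r fails at w0, so □r is false at w1.

Yes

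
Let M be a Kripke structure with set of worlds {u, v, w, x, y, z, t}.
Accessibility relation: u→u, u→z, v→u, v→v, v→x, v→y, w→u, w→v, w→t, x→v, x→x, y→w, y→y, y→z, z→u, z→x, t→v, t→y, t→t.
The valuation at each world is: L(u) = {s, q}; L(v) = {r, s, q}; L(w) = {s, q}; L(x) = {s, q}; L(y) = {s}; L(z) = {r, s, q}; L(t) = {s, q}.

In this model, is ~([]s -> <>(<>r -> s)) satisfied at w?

At w: []s -> <>(<>r -> s) is true, so ~([]s -> <>(<>r -> s)) is false.
  At w: []s is true, <>(<>r -> s) is true, so []s -> <>(<>r -> s) is true.
    At w: []s requires s at every successor {u, v, t}.
      At u: s is true.
      At v: s is true.
      At t: s is true.
    So []s is true at w.
    At w: <>(<>r -> s) requires <>r -> s at some successor in {u, v, t}.
      <>r -> s holds at u, so <>(<>r -> s) is true at w.

No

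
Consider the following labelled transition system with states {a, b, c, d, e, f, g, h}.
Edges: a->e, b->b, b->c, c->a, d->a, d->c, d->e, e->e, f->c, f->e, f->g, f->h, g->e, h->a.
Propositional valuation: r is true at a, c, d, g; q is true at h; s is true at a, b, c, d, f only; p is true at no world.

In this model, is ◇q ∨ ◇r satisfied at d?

Recall that ◇ψ holds at a world iff ψ holds at some accessible world.
At d: ◇q is false, ◇r is true, so ◇q ∨ ◇r is true.
  At d: ◇q requires q at some successor in {a, c, e}.
    At a: q is false.
    At c: q is false.
    At e: q is false.
  So ◇q is false at d.
  At d: ◇r requires r at some successor in {a, c, e}.
    r holds at a, so ◇r is true at d.

Yes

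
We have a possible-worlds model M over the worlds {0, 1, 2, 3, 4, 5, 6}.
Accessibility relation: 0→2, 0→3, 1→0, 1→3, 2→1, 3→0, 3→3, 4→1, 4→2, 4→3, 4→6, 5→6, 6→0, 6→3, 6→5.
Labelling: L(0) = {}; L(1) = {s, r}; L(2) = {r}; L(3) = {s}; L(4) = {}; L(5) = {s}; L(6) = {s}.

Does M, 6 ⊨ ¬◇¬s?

No

At 6: ◇¬s is true, so ¬◇¬s is false.
  At 6: ◇¬s requires ¬s at some successor in {0, 3, 5}.
    ¬s holds at 0, so ◇¬s is true at 6.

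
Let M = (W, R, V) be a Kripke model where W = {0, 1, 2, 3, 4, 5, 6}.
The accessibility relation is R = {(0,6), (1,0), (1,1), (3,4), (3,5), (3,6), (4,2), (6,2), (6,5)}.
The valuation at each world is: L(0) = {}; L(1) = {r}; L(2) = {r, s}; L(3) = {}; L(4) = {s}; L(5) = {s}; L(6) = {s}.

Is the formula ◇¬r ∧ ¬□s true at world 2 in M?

At 2: ◇¬r is false, ¬□s is false, so ◇¬r ∧ ¬□s is false.
  At 2: no accessible worlds, so ◇¬r is false.
  At 2: □s is true, so ¬□s is false.
    At 2: no accessible worlds, so □s holds vacuously.

No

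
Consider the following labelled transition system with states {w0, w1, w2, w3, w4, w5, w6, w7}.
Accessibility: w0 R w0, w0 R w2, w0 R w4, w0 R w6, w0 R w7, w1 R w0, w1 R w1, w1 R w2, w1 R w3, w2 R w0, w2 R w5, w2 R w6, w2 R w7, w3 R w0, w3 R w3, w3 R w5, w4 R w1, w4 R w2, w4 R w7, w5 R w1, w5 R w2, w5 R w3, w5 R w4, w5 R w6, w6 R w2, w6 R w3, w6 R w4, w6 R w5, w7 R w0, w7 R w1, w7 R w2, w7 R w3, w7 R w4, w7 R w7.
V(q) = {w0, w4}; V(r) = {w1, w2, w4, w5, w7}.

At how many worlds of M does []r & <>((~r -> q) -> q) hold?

Let φ = []r & <>((~r -> q) -> q). Evaluate φ at each world:
  w0 (successors {w0, w2, w4, w6, w7}): φ is false.
  w1 (successors {w0, w1, w2, w3}): φ is false.
  w2 (successors {w0, w5, w6, w7}): φ is false.
  w3 (successors {w0, w3, w5}): φ is false.
  w4 (successors {w1, w2, w7}): φ is false.
  w5 (successors {w1, w2, w3, w4, w6}): φ is false.
  w6 (successors {w2, w3, w4, w5}): φ is false.
  w7 (successors {w0, w1, w2, w3, w4, w7}): φ is false.
For instance, at w4:
  At w4: []r is true, <>((~r -> q) -> q) is false, so []r & <>((~r -> q) -> q) is false.
    At w4: []r requires r at every successor {w1, w2, w7}.
      At w1: r is true.
      At w2: r is true.
      At w7: r is true.
    So []r is true at w4.
    At w4: <>((~r -> q) -> q) requires (~r -> q) -> q at some successor in {w1, w2, w7}.
      At w1: (~r -> q) -> q is false.
      At w2: (~r -> q) -> q is false.
      At w7: (~r -> q) -> q is false.
    So <>((~r -> q) -> q) is false at w4.
Satisfying worlds: none.

0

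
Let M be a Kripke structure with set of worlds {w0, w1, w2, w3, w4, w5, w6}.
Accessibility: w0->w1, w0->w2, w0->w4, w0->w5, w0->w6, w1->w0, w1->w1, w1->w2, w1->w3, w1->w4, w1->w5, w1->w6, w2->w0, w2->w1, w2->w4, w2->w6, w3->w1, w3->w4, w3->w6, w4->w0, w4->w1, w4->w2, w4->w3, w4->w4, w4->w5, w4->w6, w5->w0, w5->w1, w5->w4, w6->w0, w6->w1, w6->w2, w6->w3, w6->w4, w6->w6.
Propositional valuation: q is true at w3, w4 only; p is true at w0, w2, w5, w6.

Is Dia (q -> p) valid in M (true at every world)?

Let φ = Dia (q -> p). Evaluate φ at each world:
  w0 (successors {w1, w2, w4, w5, w6}): φ is true.
  w1 (successors {w0, w1, w2, w3, w4, w5, w6}): φ is true.
  w2 (successors {w0, w1, w4, w6}): φ is true.
  w3 (successors {w1, w4, w6}): φ is true.
  w4 (successors {w0, w1, w2, w3, w4, w5, w6}): φ is true.
  w5 (successors {w0, w1, w4}): φ is true.
  w6 (successors {w0, w1, w2, w3, w4, w6}): φ is true.
For instance, at w5:
  At w5: Dia (q -> p) requires q -> p at some successor in {w0, w1, w4}.
    q -> p holds at w0, so Dia (q -> p) is true at w5.

Yes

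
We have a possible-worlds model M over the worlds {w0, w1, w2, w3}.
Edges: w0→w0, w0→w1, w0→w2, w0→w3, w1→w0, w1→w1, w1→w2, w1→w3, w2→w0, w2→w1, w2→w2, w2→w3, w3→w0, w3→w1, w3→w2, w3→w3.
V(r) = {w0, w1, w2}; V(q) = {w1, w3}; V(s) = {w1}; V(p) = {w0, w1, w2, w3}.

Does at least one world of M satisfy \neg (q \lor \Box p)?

No

Let φ = \neg (q \lor \Box p). Evaluate φ at each world:
  w0 (successors {w0, w1, w2, w3}): φ is false.
  w1 (successors {w0, w1, w2, w3}): φ is false.
  w2 (successors {w0, w1, w2, w3}): φ is false.
  w3 (successors {w0, w1, w2, w3}): φ is false.
For instance, at w2:
  At w2: q \lor \Box p is true, so \neg (q \lor \Box p) is false.
    At w2: q is false, \Box p is true, so q \lor \Box p is true.
      At w2: \Box p requires p at every successor {w0, w1, w2, w3}.
        At w0: p is true.
        At w1: p is true.
        At w2: p is true.
        At w3: p is true.
      So \Box p is true at w2.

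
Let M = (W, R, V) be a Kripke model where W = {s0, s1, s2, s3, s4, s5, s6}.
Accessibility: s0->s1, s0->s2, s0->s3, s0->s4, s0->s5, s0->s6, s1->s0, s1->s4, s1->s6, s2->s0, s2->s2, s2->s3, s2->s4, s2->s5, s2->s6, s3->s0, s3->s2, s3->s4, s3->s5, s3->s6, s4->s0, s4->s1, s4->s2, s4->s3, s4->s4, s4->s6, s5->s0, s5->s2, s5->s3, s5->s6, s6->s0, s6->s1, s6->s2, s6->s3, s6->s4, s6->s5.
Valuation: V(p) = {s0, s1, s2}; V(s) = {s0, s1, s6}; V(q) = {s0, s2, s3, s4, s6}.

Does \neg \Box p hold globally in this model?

Yes

Let φ = \neg \Box p. Evaluate φ at each world:
  s0 (successors {s1, s2, s3, s4, s5, s6}): φ is true.
  s1 (successors {s0, s4, s6}): φ is true.
  s2 (successors {s0, s2, s3, s4, s5, s6}): φ is true.
  s3 (successors {s0, s2, s4, s5, s6}): φ is true.
  s4 (successors {s0, s1, s2, s3, s4, s6}): φ is true.
  s5 (successors {s0, s2, s3, s6}): φ is true.
  s6 (successors {s0, s1, s2, s3, s4, s5}): φ is true.
For instance, at s2:
  At s2: \Box p is false, so \neg \Box p is true.
    At s2: \Box p requires p at every successor {s0, s2, s3, s4, s5, s6}.
      p fails at s3, so \Box p is false at s2.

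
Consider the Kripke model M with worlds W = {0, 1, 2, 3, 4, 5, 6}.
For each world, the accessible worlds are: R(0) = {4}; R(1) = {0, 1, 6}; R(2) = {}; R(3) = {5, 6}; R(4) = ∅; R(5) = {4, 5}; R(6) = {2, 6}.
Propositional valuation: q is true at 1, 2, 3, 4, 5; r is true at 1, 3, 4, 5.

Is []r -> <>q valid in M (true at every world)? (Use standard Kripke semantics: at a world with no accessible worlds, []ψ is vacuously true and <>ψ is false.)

No

Recall that []ψ holds at a world iff ψ holds at every accessible world, and <>ψ holds iff ψ holds at some accessible world.
Let φ = []r -> <>q. Evaluate φ at each world:
  0 (successors {4}): φ is true.
  1 (successors {0, 1, 6}): φ is true.
  2 (successors ∅): φ is false.
  3 (successors {5, 6}): φ is true.
  4 (successors ∅): φ is false.
  5 (successors {4, 5}): φ is true.
  6 (successors {2, 6}): φ is true.
Detail at 2 (counterexample):
  At 2: []r is true, <>q is false, so []r -> <>q is false.
    At 2: no accessible worlds, so []r holds vacuously.
    At 2: no accessible worlds, so <>q is false.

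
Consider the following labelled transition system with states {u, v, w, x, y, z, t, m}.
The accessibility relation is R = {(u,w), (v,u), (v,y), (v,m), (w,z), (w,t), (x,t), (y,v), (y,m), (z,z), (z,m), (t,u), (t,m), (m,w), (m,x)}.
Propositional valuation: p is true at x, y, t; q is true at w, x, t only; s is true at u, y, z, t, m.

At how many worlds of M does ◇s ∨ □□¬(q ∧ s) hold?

Let φ = ◇s ∨ □□¬(q ∧ s). Evaluate φ at each world:
  u (successors {w}): φ is false.
  v (successors {u, y, m}): φ is true.
  w (successors {z, t}): φ is true.
  x (successors {t}): φ is true.
  y (successors {v, m}): φ is true.
  z (successors {z, m}): φ is true.
  t (successors {u, m}): φ is true.
  m (successors {w, x}): φ is false.
For instance, at t:
  At t: ◇s is true, □□¬(q ∧ s) is true, so ◇s ∨ □□¬(q ∧ s) is true.
    At t: ◇s requires s at some successor in {u, m}.
      s holds at u, so ◇s is true at t.
    At t: □□¬(q ∧ s) requires □¬(q ∧ s) at every successor {u, m}.
      At u: □¬(q ∧ s) is true.
      At m: □¬(q ∧ s) is true.
    So □□¬(q ∧ s) is true at t.
Satisfying worlds: {v, w, x, y, z, t}

6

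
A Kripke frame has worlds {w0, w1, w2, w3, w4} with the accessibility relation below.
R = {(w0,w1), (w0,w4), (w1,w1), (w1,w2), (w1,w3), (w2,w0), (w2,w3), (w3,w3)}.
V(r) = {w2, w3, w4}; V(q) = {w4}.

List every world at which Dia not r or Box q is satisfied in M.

w0, w1, w2, w4

Let φ = Dia not r or Box q. Evaluate φ at each world:
  w0 (successors {w1, w4}): φ is true.
  w1 (successors {w1, w2, w3}): φ is true.
  w2 (successors {w0, w3}): φ is true.
  w3 (successors {w3}): φ is false.
  w4 (successors ∅): φ is true.
For instance, at w0:
  At w0: Dia not r is true, Box q is false, so Dia not r or Box q is true.
    At w0: Dia not r requires not r at some successor in {w1, w4}.
      not r holds at w1, so Dia not r is true at w0.
    At w0: Box q requires q at every successor {w1, w4}.
      q fails at w1, so Box q is false at w0.
Satisfying worlds: {w0, w1, w2, w4}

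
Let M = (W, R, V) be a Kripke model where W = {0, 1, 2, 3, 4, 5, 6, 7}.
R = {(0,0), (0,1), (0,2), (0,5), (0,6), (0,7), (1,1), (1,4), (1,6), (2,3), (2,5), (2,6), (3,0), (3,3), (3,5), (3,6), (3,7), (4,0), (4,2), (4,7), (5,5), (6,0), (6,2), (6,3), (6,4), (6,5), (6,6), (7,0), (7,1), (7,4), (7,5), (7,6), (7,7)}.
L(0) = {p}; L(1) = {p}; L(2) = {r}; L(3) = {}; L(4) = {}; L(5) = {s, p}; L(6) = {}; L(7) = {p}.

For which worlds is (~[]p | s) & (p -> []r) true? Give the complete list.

2, 3, 4, 6

Let φ = (~[]p | s) & (p -> []r). Evaluate φ at each world:
  0 (successors {0, 1, 2, 5, 6, 7}): φ is false.
  1 (successors {1, 4, 6}): φ is false.
  2 (successors {3, 5, 6}): φ is true.
  3 (successors {0, 3, 5, 6, 7}): φ is true.
  4 (successors {0, 2, 7}): φ is true.
  5 (successors {5}): φ is false.
  6 (successors {0, 2, 3, 4, 5, 6}): φ is true.
  7 (successors {0, 1, 4, 5, 6, 7}): φ is false.
For instance, at 7:
  At 7: ~[]p | s is true, p -> []r is false, so (~[]p | s) & (p -> []r) is false.
    At 7: ~[]p is true, s is false, so ~[]p | s is true.
      At 7: []p is false, so ~[]p is true.
    At 7: p is true, []r is false, so p -> []r is false.
      At 7: []r requires r at every successor {0, 1, 4, 5, 6, 7}.
        r fails at 0, so []r is false at 7.
Satisfying worlds: {2, 3, 4, 6}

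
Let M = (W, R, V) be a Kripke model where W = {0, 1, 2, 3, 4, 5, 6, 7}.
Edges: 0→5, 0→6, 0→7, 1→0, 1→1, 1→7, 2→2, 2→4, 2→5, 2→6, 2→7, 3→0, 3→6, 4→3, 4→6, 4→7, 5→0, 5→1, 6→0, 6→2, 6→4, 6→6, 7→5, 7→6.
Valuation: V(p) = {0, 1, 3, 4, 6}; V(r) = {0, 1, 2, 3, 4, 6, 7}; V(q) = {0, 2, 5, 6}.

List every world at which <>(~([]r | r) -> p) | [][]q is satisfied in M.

Let φ = <>(~([]r | r) -> p) | [][]q. Evaluate φ at each world:
  0 (successors {5, 6, 7}): φ is true.
  1 (successors {0, 1, 7}): φ is true.
  2 (successors {2, 4, 5, 6, 7}): φ is true.
  3 (successors {0, 6}): φ is true.
  4 (successors {3, 6, 7}): φ is true.
  5 (successors {0, 1}): φ is true.
  6 (successors {0, 2, 4, 6}): φ is true.
  7 (successors {5, 6}): φ is true.
For instance, at 2:
  At 2: <>(~([]r | r) -> p) is true, [][]q is false, so <>(~([]r | r) -> p) | [][]q is true.
    At 2: <>(~([]r | r) -> p) requires ~([]r | r) -> p at some successor in {2, 4, 5, 6, 7}.
      ~([]r | r) -> p holds at 2, so <>(~([]r | r) -> p) is true at 2.
    At 2: [][]q requires []q at every successor {2, 4, 5, 6, 7}.
      []q fails at 2, so [][]q is false at 2.
Satisfying worlds: {0, 1, 2, 3, 4, 5, 6, 7}

0, 1, 2, 3, 4, 5, 6, 7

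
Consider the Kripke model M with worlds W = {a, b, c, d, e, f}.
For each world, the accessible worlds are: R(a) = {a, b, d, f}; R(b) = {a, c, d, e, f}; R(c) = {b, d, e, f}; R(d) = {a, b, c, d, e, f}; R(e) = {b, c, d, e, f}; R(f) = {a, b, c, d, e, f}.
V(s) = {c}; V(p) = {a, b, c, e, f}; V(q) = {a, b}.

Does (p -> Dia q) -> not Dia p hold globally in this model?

Let φ = (p -> Dia q) -> not Dia p. Evaluate φ at each world:
  a (successors {a, b, d, f}): φ is false.
  b (successors {a, c, d, e, f}): φ is false.
  c (successors {b, d, e, f}): φ is false.
  d (successors {a, b, c, d, e, f}): φ is false.
  e (successors {b, c, d, e, f}): φ is false.
  f (successors {a, b, c, d, e, f}): φ is false.
Detail at a (counterexample):
  At a: p -> Dia q is true, not Dia p is false, so (p -> Dia q) -> not Dia p is false.
    At a: p is true, Dia q is true, so p -> Dia q is true.
      At a: Dia q requires q at some successor in {a, b, d, f}.
        q holds at a, so Dia q is true at a.
    At a: Dia p is true, so not Dia p is false.
      At a: Dia p requires p at some successor in {a, b, d, f}.
        p holds at a, so Dia p is true at a.

No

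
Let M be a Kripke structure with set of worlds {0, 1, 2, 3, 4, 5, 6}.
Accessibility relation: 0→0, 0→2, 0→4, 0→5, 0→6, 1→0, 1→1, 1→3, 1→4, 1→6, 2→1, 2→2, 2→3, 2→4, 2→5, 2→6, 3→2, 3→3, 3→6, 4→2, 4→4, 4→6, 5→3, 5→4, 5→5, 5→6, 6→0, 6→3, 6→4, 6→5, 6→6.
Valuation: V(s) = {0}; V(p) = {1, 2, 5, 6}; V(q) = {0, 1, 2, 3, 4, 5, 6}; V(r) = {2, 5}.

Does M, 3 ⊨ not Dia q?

No

At 3: Dia q is true, so not Dia q is false.
  At 3: Dia q requires q at some successor in {2, 3, 6}.
    q holds at 2, so Dia q is true at 3.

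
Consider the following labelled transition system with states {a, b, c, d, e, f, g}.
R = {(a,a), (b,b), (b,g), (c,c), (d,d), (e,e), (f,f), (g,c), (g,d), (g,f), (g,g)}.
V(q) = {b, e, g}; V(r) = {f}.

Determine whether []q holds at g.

At g: []q requires q at every successor {c, d, f, g}.
  q fails at c, so []q is false at g.

No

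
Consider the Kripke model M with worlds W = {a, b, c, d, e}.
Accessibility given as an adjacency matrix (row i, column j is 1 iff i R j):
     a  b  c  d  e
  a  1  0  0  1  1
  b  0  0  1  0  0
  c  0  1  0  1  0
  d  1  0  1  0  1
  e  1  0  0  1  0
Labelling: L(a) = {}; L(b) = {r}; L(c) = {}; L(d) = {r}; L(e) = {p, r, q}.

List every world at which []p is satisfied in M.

Let φ = []p. Evaluate φ at each world:
  a (successors {a, d, e}): φ is false.
  b (successors {c}): φ is false.
  c (successors {b, d}): φ is false.
  d (successors {a, c, e}): φ is false.
  e (successors {a, d}): φ is false.
For instance, at a:
  At a: []p requires p at every successor {a, d, e}.
    p fails at a, so []p is false at a.
Satisfying worlds: none.

none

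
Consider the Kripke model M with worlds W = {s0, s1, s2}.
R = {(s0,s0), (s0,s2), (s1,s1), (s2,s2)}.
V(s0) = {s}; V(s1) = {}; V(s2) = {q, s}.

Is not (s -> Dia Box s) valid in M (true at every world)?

No

Recall that Box ψ holds at a world iff ψ holds at every accessible world, and Dia ψ holds iff ψ holds at some accessible world.
Let φ = not (s -> Dia Box s). Evaluate φ at each world:
  s0 (successors {s0, s2}): φ is false.
  s1 (successors {s1}): φ is false.
  s2 (successors {s2}): φ is false.
Detail at s0 (counterexample):
  At s0: s -> Dia Box s is true, so not (s -> Dia Box s) is false.
    At s0: s is true, Dia Box s is true, so s -> Dia Box s is true.
      At s0: Dia Box s requires Box s at some successor in {s0, s2}.
        Box s holds at s0, so Dia Box s is true at s0.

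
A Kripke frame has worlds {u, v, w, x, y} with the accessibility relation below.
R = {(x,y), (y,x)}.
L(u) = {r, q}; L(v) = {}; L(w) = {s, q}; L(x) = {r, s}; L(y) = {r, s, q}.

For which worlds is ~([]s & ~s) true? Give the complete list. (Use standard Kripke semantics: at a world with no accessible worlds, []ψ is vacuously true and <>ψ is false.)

w, x, y

Let φ = ~([]s & ~s). Evaluate φ at each world:
  u (successors ∅): φ is false.
  v (successors ∅): φ is false.
  w (successors ∅): φ is true.
  x (successors {y}): φ is true.
  y (successors {x}): φ is true.
For instance, at x:
  At x: []s & ~s is false, so ~([]s & ~s) is true.
    At x: []s is true, ~s is false, so []s & ~s is false.
      At x: []s requires s at every successor {y}.
        At y: s is true.
      So []s is true at x.
Satisfying worlds: {w, x, y}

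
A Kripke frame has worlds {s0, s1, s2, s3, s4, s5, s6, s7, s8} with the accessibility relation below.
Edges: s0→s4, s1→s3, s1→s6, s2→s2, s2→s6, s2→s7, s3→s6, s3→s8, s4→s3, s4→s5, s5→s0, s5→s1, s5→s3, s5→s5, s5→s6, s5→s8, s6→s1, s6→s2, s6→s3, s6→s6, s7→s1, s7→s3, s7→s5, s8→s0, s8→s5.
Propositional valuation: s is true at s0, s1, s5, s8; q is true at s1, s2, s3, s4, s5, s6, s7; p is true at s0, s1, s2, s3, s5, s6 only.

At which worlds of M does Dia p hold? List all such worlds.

s1, s2, s3, s4, s5, s6, s7, s8

Let φ = Dia p. Evaluate φ at each world:
  s0 (successors {s4}): φ is false.
  s1 (successors {s3, s6}): φ is true.
  s2 (successors {s2, s6, s7}): φ is true.
  s3 (successors {s6, s8}): φ is true.
  s4 (successors {s3, s5}): φ is true.
  s5 (successors {s0, s1, s3, s5, s6, s8}): φ is true.
  s6 (successors {s1, s2, s3, s6}): φ is true.
  s7 (successors {s1, s3, s5}): φ is true.
  s8 (successors {s0, s5}): φ is true.
For instance, at s5:
  At s5: Dia p requires p at some successor in {s0, s1, s3, s5, s6, s8}.
    p holds at s0, so Dia p is true at s5.
Satisfying worlds: {s1, s2, s3, s4, s5, s6, s7, s8}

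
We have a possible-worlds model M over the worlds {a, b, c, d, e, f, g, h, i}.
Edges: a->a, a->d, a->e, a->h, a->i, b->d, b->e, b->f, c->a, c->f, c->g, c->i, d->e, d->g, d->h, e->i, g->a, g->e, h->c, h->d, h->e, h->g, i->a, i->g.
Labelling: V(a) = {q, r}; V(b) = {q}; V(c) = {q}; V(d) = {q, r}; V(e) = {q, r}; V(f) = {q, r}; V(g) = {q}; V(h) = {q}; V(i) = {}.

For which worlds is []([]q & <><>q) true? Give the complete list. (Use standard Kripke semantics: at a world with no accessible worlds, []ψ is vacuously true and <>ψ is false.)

e, f

Let φ = []([]q & <><>q). Evaluate φ at each world:
  a (successors {a, d, e, h, i}): φ is false.
  b (successors {d, e, f}): φ is false.
  c (successors {a, f, g, i}): φ is false.
  d (successors {e, g, h}): φ is false.
  e (successors {i}): φ is true.
  f (successors ∅): φ is true.
  g (successors {a, e}): φ is false.
  h (successors {c, d, e, g}): φ is false.
  i (successors {a, g}): φ is false.
For instance, at e:
  At e: []([]q & <><>q) requires []q & <><>q at every successor {i}.
      At i: []q is true, <><>q is true, so []q & <><>q is true.
  So []([]q & <><>q) is true at e.
Satisfying worlds: {e, f}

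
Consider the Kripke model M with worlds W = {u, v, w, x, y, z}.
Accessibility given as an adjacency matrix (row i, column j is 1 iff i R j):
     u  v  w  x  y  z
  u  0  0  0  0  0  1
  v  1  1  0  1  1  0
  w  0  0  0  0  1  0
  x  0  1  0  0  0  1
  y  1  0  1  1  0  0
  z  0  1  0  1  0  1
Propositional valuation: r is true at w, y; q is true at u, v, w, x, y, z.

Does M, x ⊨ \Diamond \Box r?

No

At x: \Diamond \Box r requires \Box r at some successor in {v, z}.
  At v: \Box r is false.
  At z: \Box r is false.
So \Diamond \Box r is false at x.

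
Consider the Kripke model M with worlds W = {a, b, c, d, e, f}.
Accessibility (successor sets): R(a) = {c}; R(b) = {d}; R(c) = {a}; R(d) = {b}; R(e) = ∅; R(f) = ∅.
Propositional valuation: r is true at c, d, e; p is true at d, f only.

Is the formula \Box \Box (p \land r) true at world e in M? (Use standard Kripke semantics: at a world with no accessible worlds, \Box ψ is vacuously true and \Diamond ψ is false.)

At e: no accessible worlds, so \Box \Box (p \land r) holds vacuously.

Yes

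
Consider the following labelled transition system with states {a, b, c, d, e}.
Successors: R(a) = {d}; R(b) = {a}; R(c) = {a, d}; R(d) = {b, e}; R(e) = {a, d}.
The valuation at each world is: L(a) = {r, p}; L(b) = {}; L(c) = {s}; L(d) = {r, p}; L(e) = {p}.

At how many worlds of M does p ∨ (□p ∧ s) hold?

4

Recall that □ψ holds at a world iff ψ holds at every accessible world, and ◇ψ holds iff ψ holds at some accessible world.
Let φ = p ∨ (□p ∧ s). Evaluate φ at each world:
  a (successors {d}): φ is true.
  b (successors {a}): φ is false.
  c (successors {a, d}): φ is true.
  d (successors {b, e}): φ is true.
  e (successors {a, d}): φ is true.
For instance, at c:
  At c: p is false, □p ∧ s is true, so p ∨ (□p ∧ s) is true.
    At c: □p is true, s is true, so □p ∧ s is true.
      At c: □p requires p at every successor {a, d}.
        At a: p is true.
        At d: p is true.
      So □p is true at c.
Satisfying worlds: {a, c, d, e}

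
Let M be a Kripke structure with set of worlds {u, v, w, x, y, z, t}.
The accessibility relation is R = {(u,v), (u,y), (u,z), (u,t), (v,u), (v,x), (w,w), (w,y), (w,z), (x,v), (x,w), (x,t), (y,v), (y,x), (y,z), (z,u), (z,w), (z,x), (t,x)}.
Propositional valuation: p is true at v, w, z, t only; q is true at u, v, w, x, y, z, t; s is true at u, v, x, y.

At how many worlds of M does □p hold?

Let φ = □p. Evaluate φ at each world:
  u (successors {v, y, z, t}): φ is false.
  v (successors {u, x}): φ is false.
  w (successors {w, y, z}): φ is false.
  x (successors {v, w, t}): φ is true.
  y (successors {v, x, z}): φ is false.
  z (successors {u, w, x}): φ is false.
  t (successors {x}): φ is false.
For instance, at w:
  At w: □p requires p at every successor {w, y, z}.
    p fails at y, so □p is false at w.
Satisfying worlds: {x}

1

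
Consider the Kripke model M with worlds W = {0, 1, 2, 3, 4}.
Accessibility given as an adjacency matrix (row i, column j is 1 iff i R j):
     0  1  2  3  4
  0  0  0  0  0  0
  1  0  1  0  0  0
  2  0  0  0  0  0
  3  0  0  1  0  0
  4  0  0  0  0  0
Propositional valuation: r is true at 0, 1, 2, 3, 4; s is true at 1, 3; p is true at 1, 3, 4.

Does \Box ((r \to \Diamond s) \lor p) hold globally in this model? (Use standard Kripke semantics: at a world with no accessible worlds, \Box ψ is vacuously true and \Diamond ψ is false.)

No

Let φ = \Box ((r \to \Diamond s) \lor p). Evaluate φ at each world:
  0 (successors ∅): φ is true.
  1 (successors {1}): φ is true.
  2 (successors ∅): φ is true.
  3 (successors {2}): φ is false.
  4 (successors ∅): φ is true.
Detail at 3 (counterexample):
  At 3: \Box ((r \to \Diamond s) \lor p) requires (r \to \Diamond s) \lor p at every successor {2}.
    (r \to \Diamond s) \lor p fails at 2, so \Box ((r \to \Diamond s) \lor p) is false at 3.
      At 2: r \to \Diamond s is false, p is false, so (r \to \Diamond s) \lor p is false.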